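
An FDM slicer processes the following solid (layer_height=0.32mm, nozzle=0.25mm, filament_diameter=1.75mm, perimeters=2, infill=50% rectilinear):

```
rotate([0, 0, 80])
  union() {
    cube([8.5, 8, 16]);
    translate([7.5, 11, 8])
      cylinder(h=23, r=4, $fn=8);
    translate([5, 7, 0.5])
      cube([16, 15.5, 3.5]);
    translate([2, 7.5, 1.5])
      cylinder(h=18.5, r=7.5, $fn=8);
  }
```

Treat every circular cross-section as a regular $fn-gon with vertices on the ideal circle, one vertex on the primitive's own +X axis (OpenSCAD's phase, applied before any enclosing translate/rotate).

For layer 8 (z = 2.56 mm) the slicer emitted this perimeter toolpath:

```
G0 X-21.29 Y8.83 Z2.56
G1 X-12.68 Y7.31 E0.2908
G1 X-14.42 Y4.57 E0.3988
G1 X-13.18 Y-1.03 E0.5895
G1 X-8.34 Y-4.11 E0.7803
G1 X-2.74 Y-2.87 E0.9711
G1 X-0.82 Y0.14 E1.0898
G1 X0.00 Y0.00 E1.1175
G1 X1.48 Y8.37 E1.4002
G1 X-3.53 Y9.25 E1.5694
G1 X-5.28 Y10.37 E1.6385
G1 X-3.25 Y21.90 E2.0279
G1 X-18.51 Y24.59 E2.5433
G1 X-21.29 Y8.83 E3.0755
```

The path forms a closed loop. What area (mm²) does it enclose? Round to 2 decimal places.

396.73 mm²

Apply the shoelace formula to the sequence of (X, Y) vertices; enclosed area = 396.73 mm².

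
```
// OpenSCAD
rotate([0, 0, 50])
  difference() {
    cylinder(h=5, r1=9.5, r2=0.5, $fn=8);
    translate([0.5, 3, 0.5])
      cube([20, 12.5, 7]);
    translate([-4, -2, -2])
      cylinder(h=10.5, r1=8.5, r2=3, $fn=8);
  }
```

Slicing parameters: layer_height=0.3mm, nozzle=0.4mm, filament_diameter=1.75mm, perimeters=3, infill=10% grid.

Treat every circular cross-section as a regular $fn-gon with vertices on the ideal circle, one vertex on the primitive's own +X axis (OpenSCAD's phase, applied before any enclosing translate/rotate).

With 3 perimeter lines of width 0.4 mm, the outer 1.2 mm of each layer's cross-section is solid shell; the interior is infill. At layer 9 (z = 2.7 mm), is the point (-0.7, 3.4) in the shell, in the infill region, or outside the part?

At z = 2.7 mm: the cone: at t=0.540 of its height the radius interpolates to r₁+(r₂−r₁)t = 4.640, giving a regular 8-gon of that circumradius; the cube at (0.5, 3) (footprint 20×12.5) is included at this height; the cone at (-4, -2): at t=0.448 of its height the radius interpolates to r₁+(r₂−r₁)t = 6.038, giving a regular 8-gon of that circumradius; Subtracting the remaining from the first: starting from the cone, the 20×12.5 cube at (0.5, 3) partially overlaps it — only the 2.40 mm² overlap (of its 250.00 mm²) is removed, clipping the outline; the cone at (-4, -2) partially overlaps it — only the 36.02 mm² overlap (of its 103.12 mm²) is removed, clipping the outline — 1 connected region; (whole slice rotated 50° about Z — lengths, areas and connectivity unchanged). Overall, the cross-section is a single solid region. Undo the 50° rotation: the query point maps to (2.155, 2.722) in the un-rotated model frame. The nearest boundary edge runs (0.50, 3.00)→(3.40, 3.00); distance from the point to it = 0.28 mm. The point is inside the cross-section, 0.28 mm from the nearest boundary — within the 1.2 mm shell band (3 × 0.4).

shell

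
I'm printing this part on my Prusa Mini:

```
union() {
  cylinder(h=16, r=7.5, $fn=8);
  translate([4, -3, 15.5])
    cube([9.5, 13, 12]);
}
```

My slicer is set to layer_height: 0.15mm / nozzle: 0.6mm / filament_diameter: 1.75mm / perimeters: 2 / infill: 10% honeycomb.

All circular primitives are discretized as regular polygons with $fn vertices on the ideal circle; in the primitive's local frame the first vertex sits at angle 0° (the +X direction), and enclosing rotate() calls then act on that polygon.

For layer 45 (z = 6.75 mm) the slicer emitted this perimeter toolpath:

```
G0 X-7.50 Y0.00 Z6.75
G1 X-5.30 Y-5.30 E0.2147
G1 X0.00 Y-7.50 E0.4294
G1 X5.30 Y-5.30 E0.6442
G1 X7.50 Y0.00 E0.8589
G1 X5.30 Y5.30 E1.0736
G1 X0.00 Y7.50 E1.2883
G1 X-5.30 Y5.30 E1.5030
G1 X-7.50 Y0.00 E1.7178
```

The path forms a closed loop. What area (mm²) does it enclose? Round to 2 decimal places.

Apply the shoelace formula to the sequence of (X, Y) vertices; enclosed area = 159.00 mm².

159.00 mm²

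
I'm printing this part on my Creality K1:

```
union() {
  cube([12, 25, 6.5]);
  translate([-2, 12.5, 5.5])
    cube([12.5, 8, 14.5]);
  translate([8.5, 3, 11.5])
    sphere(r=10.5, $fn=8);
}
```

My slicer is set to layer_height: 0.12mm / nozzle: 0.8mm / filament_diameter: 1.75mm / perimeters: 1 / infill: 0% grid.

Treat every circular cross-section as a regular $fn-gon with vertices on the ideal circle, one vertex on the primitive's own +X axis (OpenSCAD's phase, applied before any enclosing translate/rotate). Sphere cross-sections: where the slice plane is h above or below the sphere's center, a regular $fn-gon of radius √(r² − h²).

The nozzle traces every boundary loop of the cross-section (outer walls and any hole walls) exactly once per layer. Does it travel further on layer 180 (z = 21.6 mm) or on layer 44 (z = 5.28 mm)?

Layer 180 (z = 21.6): the cube is not intersected at this z (z outside [0, 6.5]); the cube at (-2, 12.5) does not reach this height (z outside [5.5, 20]); the r=10.5 sphere at (8.5, 3) slices to a regular 8-gon of circumradius 2.871 (√(r²−h²) with h=10.1 from center) (perimeter = 2·8·2.871·sin(180°/8) = 17.58 mm); Taking the union: only the r=10.5 sphere at (8.5, 3) is present, so the union is just that shape — boundary = 17.58 mm. So its perimeter = 17.58 mm. Layer 44 (z = 5.28): the 12×25 cube contributes its full rectangle (perimeter 74.00 mm); the cube at (-2, 12.5) is absent (z outside [5.5, 20]); the sphere at (8.5, 3): section is a regular 8-gon, circumradius = √(r²−h²) = √(10.5²−6.22²) = 8.459 (perimeter = 2·8·8.459·sin(180°/8) = 51.80 mm); Taking the union: the regions partially overlap (shared area 111.69 mm²), so the edge portions inside another operand are dropped and the merged outline is re-measured after clipping — boundary = 85.09 mm. So its perimeter = 85.09 mm. Layer 44 is larger (85.09 vs 17.58 mm).

layer 44 (z = 5.28 mm)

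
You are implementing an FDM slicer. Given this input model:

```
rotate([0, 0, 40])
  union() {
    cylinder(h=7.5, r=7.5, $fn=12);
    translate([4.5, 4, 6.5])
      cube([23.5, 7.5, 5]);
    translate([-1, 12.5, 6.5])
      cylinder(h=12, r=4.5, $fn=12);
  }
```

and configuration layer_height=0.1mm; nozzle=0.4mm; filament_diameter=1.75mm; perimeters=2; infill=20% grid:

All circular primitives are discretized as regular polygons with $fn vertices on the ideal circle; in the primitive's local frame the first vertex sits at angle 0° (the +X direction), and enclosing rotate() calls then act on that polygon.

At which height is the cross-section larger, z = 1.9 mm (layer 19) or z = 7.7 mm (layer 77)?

layer 77 (z = 7.7 mm)

Layer 19 (z = 1.9): the r=7.5 cylinder contributes a regular 12-gon of circumradius 7.5 (area = (12/2)·7.500²·sin(360°/12) = 168.75 mm²); the cube at (4.5, 4) does not reach this height (z outside [6.5, 11.5]); the cylinder at (-1, 12.5) does not reach this height (z outside [6.5, 18.5]); Merging all regions: only the r=7.5 cylinder is present, so the union is just that shape — area = 168.75 mm²; (rotated 40° about Z; rotation is an isometry so areas/perimeters/island counts are preserved). So its area = 168.75 mm². Layer 77 (z = 7.7): the cylinder does not reach this height (z outside [0, 7.5]); the cube at (4.5, 4) is present — its section is the full 23.5×7.5 rectangle (area 176.25 mm²); the r=4.5 cylinder at (-1, 12.5) contributes a regular 12-gon of circumradius 4.5 (area = (12/2)·4.500²·sin(360°/12) = 60.75 mm²); Combining (union): the 2 present regions are separate (no shared area or edge), so areas and boundary lengths simply add and each stays a separate island — area = 237.00 mm²; (whole slice rotated 40° about Z — lengths, areas and connectivity unchanged). So its area = 237.00 mm². Layer 77 is larger (237.00 vs 168.75 mm²).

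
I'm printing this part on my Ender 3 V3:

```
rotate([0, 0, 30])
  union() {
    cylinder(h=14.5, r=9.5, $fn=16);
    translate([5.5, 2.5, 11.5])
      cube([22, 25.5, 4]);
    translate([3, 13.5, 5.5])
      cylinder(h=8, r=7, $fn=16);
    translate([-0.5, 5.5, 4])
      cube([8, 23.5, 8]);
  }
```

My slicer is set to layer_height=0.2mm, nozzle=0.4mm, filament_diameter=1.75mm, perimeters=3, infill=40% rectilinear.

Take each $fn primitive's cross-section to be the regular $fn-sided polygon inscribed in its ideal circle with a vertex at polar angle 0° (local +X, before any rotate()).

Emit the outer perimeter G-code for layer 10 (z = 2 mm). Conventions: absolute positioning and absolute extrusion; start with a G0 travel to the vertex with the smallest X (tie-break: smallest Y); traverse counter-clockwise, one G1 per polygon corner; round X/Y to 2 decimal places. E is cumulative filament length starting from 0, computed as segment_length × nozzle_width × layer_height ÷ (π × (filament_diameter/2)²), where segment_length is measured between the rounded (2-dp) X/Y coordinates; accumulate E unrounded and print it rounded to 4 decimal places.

At z = 2 mm: the r=9.5 cylinder contributes a regular 16-gon of circumradius 9.5; the cube at (5.5, 2.5) is not intersected at this z (z outside [11.5, 15.5]); the cylinder at (3, 13.5) is absent (z outside [5.5, 13.5]); the cube at (-0.5, 5.5) is absent (z outside [4, 12]); Merging all regions: only the r=9.5 cylinder is present, so the union is just that shape — 1 connected region; (whole slice rotated 30° about Z — lengths, areas and connectivity unchanged). The outline is a single polygon with 16 vertices. Extrusion per mm of travel: 0.4 × 0.2 / (π × 0.875²) = 0.033260. Accumulating E over each segment gives final E = 1.9730.

G0 X-9.42 Y-1.24 Z2.00
G1 X-8.23 Y-4.75 E0.1233
G1 X-5.78 Y-7.54 E0.2468
G1 X-2.46 Y-9.18 E0.3699
G1 X1.24 Y-9.42 E0.4932
G1 X4.75 Y-8.23 E0.6165
G1 X7.54 Y-5.78 E0.7400
G1 X9.18 Y-2.46 E0.8632
G1 X9.42 Y1.24 E0.9865
G1 X8.23 Y4.75 E1.1098
G1 X5.78 Y7.54 E1.2333
G1 X2.46 Y9.18 E1.3564
G1 X-1.24 Y9.42 E1.4797
G1 X-4.75 Y8.23 E1.6030
G1 X-7.54 Y5.78 E1.7265
G1 X-9.18 Y2.46 E1.8497
G1 X-9.42 Y-1.24 E1.9730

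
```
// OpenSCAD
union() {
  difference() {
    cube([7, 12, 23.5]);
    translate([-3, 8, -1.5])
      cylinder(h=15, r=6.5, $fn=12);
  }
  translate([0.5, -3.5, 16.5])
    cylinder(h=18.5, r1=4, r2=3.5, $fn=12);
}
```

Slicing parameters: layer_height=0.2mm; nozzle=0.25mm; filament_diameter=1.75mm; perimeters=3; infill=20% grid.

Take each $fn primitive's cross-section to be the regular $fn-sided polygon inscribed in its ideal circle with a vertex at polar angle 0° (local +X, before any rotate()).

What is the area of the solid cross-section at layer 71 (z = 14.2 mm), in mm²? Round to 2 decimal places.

84.00 mm²

At z = 14.2 mm: the cube is present — its section is the full 7×12 rectangle (area 84.00 mm²); the cylinder at (-3, 8) is absent (z outside [-1.5, 13.5]); Taking the first minus the rest: none of the subtracted shapes is present at this height, so the 7×12 cube is unchanged — area = 84.00 mm²; the cone at (0.5, -3.5) is absent (z outside [16.5, 35]); Combining (union): only the result so far is present, so the union is just that shape — area = 84.00 mm². Overall, the cross-section is a single solid region. Net area = 84.00 mm².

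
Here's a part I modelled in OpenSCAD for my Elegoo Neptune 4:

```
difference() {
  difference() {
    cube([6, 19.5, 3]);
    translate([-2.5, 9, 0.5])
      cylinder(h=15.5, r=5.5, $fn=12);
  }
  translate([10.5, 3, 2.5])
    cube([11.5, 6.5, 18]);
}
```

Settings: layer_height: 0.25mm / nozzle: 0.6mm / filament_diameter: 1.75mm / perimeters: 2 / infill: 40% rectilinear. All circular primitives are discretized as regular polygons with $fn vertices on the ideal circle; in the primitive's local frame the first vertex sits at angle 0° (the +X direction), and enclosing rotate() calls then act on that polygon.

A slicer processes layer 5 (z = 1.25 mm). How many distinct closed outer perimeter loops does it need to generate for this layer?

1

At z = 1.25 mm: the cube is present — its section is the full 6×19.5 rectangle; the cylinder at (-2.5, 9): section is a regular 12-gon, circumradius r=5.5; Subtracting the remaining from the first: starting from the 6×19.5 cube, the r=5.5 cylinder at (-2.5, 9) partially overlaps it — only the 19.55 mm² overlap (of its 90.75 mm²) is removed, clipping the outline — 1 connected region; the cube at (10.5, 3) is absent (z outside [2.5, 20.5]); Taking the first minus the rest: none of the subtracted shapes is present at this height, so that combined region is unchanged — 1 connected region. The result has 1 disconnected region.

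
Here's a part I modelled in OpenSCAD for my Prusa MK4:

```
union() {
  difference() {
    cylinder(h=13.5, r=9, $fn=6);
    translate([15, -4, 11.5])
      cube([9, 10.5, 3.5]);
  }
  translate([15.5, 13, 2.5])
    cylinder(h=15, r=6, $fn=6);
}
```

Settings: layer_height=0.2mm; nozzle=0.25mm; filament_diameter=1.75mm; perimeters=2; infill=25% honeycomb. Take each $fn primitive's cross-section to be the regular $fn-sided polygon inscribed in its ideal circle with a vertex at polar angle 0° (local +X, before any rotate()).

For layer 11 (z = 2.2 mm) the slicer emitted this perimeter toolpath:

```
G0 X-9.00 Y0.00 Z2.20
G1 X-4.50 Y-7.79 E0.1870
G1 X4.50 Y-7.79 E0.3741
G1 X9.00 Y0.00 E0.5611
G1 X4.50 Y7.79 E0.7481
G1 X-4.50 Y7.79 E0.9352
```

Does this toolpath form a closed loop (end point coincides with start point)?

no

Start point (G0): (-9.00, 0.00). End point (last G1): the path does not return to the start — open.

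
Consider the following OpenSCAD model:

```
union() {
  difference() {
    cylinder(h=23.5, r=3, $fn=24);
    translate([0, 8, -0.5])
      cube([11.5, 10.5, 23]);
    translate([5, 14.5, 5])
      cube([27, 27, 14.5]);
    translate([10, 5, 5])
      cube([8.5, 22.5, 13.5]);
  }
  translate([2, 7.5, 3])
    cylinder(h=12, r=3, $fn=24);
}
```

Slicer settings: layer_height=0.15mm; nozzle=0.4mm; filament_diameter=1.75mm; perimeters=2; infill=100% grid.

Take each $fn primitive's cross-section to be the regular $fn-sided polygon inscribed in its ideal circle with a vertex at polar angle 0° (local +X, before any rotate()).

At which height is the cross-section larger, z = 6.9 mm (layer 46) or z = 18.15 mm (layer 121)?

Layer 46 (z = 6.9): the r=3 cylinder contributes a regular 24-gon of circumradius 3 (area = (24/2)·3.000²·sin(360°/24) = 27.95 mm²); the cube at (0, 8) is present — its section is the full 11.5×10.5 rectangle (area 120.75 mm²); the cube at (5, 14.5) (footprint 27×27) is included at this height (area 729.00 mm²); the 8.5×22.5 cube at (10, 5) contributes its full rectangle (area 191.25 mm²); After the difference (first − rest): starting from the r=3 cylinder (27.95 mm²), the 11.5×10.5 cube at (0, 8) misses the remaining region (no effect); the 27×27 cube at (5, 14.5) misses the remaining region (no effect); the 8.5×22.5 cube at (10, 5) misses the remaining region (no effect) — area = 27.95 mm²; the cylinder at (2, 7.5): section is a regular 24-gon, circumradius r=3 (area = (24/2)·3.000²·sin(360°/24) = 27.95 mm²); Taking the union: the 2 present regions are separate (no shared area or edge), so areas and boundary lengths simply add and each stays a separate island — area = 55.90 mm². So its area = 55.90 mm². Layer 121 (z = 18.15): the cylinder: section is a regular 24-gon, circumradius r=3 (area = (24/2)·3.000²·sin(360°/24) = 27.95 mm²); the 11.5×10.5 cube at (0, 8) contributes its full rectangle (area 120.75 mm²); the 27×27 cube at (5, 14.5) contributes its full rectangle (area 729.00 mm²); the 8.5×22.5 cube at (10, 5) contributes its full rectangle (area 191.25 mm²); Subtracting the remaining from the first: starting from the r=3 cylinder (27.95 mm²), the 11.5×10.5 cube at (0, 8) misses the remaining region (no effect); the 27×27 cube at (5, 14.5) misses the remaining region (no effect); the 8.5×22.5 cube at (10, 5) misses the remaining region (no effect) — area = 27.95 mm²; the cylinder at (2, 7.5) is absent (z outside [3, 15]); Taking the union: only that combined region is present, so the union is just that shape — area = 27.95 mm². So its area = 27.95 mm². Layer 46 is larger (55.90 vs 27.95 mm²).

layer 46 (z = 6.9 mm)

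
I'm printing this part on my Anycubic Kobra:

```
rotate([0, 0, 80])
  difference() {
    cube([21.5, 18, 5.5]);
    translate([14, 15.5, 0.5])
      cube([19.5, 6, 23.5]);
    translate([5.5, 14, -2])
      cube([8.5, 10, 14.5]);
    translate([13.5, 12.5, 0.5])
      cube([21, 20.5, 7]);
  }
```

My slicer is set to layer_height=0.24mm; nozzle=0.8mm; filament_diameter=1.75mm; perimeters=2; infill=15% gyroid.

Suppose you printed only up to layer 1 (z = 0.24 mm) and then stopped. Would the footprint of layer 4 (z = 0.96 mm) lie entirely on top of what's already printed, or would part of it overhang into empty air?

entirely on top

Compare the two slices. At z = 0.24: the cube is present — its section is the full 21.5×18 rectangle (area 387.00 mm²); the cube at (14, 15.5) is absent (z outside [0.5, 24]); the cube at (5.5, 14) (footprint 8.5×10) is included at this height (area 85.00 mm²); the cube at (13.5, 12.5) is not intersected at this z (z outside [0.5, 7.5]); After the difference (first − rest): starting from the 21.5×18 cube (387.00 mm²), the 8.5×10 cube at (5.5, 14) partially overlaps it — only the 34.00 mm² overlap (of its 85.00 mm²) is removed, clipping the outline — area = 353.00 mm²; (rotated 80° about Z; rotation is an isometry so areas/perimeters/island counts are preserved). At z = 0.96: the cube is present — its section is the full 21.5×18 rectangle (area 387.00 mm²); the cube at (14, 15.5) (footprint 19.5×6) is included at this height (area 117.00 mm²); the 8.5×10 cube at (5.5, 14) contributes its full rectangle (area 85.00 mm²); the cube at (13.5, 12.5) (footprint 21×20.5) is included at this height (area 430.50 mm²); After the difference (first − rest): starting from the 21.5×18 cube (387.00 mm²), the 19.5×6 cube at (14, 15.5) partially overlaps it — only the 18.75 mm² overlap (of its 117.00 mm²) is removed, clipping the outline; the 8.5×10 cube at (5.5, 14) partially overlaps it — only the 34.00 mm² overlap (of its 85.00 mm²) is removed, clipping the outline; the 21×20.5 cube at (13.5, 12.5) partially overlaps it — only the 23.25 mm² overlap (of its 430.50 mm²) is removed, clipping the outline — area = 311.00 mm²; (whole slice rotated 80° about Z — lengths, areas and connectivity unchanged). Checking containment: the cross-section at z = 0.96 is a subset of the cross-section at z = 0.24.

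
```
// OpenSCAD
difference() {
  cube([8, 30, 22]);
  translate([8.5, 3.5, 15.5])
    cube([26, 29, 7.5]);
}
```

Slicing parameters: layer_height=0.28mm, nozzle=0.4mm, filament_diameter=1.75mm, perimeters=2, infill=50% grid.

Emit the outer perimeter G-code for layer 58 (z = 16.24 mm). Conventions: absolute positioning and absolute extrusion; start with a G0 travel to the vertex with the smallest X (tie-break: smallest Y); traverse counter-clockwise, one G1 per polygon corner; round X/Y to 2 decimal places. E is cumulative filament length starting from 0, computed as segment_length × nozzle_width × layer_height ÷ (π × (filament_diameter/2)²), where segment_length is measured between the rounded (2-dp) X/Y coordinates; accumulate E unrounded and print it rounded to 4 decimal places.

G0 X0.00 Y0.00 Z16.24
G1 X8.00 Y0.00 E0.3725
G1 X8.00 Y30.00 E1.7694
G1 X0.00 Y30.00 E2.1420
G1 X0.00 Y0.00 E3.5389

At z = 16.24 mm: the 8×30 cube contributes its full rectangle; the cube at (8.5, 3.5) (footprint 26×29) is included at this height; Taking the first minus the rest: starting from the 8×30 cube, the 26×29 cube at (8.5, 3.5) misses the remaining region (no effect) — 1 connected region. The outline is a single polygon with 4 vertices. Extrusion per mm of travel: 0.4 × 0.28 / (π × 0.875²) = 0.046564. Accumulating E over each segment gives final E = 3.5389.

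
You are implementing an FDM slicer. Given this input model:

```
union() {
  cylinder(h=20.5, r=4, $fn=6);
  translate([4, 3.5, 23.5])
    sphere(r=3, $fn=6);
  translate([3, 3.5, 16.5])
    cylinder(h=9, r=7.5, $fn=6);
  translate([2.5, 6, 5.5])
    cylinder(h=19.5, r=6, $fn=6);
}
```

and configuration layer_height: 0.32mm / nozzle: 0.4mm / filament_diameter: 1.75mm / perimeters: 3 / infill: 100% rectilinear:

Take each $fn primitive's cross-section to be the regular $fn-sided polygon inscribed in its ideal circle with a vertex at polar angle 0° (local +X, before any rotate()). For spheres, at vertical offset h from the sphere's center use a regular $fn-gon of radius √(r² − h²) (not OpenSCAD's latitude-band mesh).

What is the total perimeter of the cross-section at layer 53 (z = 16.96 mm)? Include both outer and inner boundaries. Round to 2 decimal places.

At z = 16.96 mm: the r=4 cylinder contributes a regular 6-gon of circumradius 4 (perimeter = 2·6·4.000·sin(180°/6) = 24.00 mm); the sphere at (4, 3.5) does not reach this height (|z−center|=6.540 > r=3); the cylinder at (3, 3.5): section is a regular 6-gon, circumradius r=7.5 (perimeter = 2·6·7.500·sin(180°/6) = 45.00 mm); the r=6 cylinder at (2.5, 6) contributes a regular 6-gon of circumradius 6 (perimeter = 2·6·6.000·sin(180°/6) = 36.00 mm); Combining (union): the regions partially overlap (shared area 117.65 mm²), so the edge portions inside another operand are dropped and the merged outline is re-measured after clipping — boundary = 48.89 mm. Overall, the cross-section is a single solid region. Total boundary length (outer) = 48.89 mm.

48.89 mm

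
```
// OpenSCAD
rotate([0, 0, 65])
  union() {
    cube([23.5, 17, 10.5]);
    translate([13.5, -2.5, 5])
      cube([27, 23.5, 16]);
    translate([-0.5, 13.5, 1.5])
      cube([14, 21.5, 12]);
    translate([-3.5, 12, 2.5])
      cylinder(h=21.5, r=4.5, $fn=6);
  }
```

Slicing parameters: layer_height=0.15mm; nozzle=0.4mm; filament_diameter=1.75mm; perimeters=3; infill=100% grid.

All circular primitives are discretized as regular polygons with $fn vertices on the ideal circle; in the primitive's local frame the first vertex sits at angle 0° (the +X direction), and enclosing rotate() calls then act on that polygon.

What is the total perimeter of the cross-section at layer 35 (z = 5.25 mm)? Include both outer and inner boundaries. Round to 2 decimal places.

At z = 5.25 mm: the 23.5×17 cube contributes its full rectangle (perimeter 81.00 mm); the 27×23.5 cube at (13.5, -2.5) contributes its full rectangle (perimeter 101.00 mm); the 14×21.5 cube at (-0.5, 13.5) contributes its full rectangle (perimeter 71.00 mm); the r=4.5 cylinder at (-3.5, 12) gives a regular 6-gon of circumradius 4.5 (constant along its height) (perimeter = 2·6·4.500·sin(180°/6) = 27.00 mm); Taking the union: the regions partially overlap (shared area 219.31 mm²), so the edge portions inside another operand are dropped and the merged outline is re-measured after clipping — boundary = 174.17 mm; (rotated 65° about Z; rotation is an isometry so areas/perimeters/island counts are preserved). Overall, the cross-section is a single solid region. Total boundary length (outer) = 174.17 mm.

174.17 mm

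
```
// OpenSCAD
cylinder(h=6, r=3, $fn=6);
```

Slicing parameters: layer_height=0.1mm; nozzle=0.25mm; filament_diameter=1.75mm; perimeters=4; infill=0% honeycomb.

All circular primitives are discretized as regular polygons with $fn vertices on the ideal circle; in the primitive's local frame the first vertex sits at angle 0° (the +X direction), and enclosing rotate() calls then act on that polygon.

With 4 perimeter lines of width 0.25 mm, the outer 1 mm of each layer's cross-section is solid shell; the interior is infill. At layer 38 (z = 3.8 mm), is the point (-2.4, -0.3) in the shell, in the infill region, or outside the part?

At z = 3.8 mm: the r=3 cylinder gives a regular 6-gon of circumradius 3 (constant along its height). Overall, the cross-section is a single solid region. The nearest boundary edge runs (-3.00, 0.00)→(-1.50, -2.60); distance from the point to it = 0.37 mm. The point is inside the cross-section, 0.37 mm from the nearest boundary — within the 1 mm shell band (4 × 0.25).

shell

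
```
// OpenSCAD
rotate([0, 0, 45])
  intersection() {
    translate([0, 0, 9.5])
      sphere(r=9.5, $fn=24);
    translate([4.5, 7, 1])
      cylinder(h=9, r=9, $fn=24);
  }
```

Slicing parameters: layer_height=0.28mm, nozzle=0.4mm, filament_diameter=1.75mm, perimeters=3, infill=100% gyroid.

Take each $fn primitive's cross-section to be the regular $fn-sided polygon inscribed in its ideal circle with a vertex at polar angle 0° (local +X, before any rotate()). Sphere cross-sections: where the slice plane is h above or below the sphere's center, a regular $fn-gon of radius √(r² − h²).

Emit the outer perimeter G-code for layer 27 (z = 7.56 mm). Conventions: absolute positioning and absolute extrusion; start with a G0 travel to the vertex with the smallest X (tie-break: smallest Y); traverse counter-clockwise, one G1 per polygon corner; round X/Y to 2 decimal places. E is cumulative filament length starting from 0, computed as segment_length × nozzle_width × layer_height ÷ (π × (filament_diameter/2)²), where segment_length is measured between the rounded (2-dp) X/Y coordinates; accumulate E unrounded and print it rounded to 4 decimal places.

G0 X-8.86 Y2.71 Z7.56
G1 X-8.13 Y1.77 E0.0554
G1 X-6.27 Y0.34 E0.1647
G1 X-4.10 Y-0.56 E0.2741
G1 X-1.77 Y-0.87 E0.3835
G1 X0.56 Y-0.56 E0.4930
G1 X2.73 Y0.34 E0.6023
G1 X4.60 Y1.77 E0.7120
G1 X6.03 Y3.63 E0.8212
G1 X6.93 Y5.80 E0.9306
G1 X6.96 Y6.07 E0.9433
G1 X6.58 Y6.58 E0.9729
G1 X4.65 Y8.05 E1.0858
G1 X2.41 Y8.98 E1.1988
G1 X0.00 Y9.30 E1.3120
G1 X-2.41 Y8.98 E1.4252
G1 X-4.65 Y8.05 E1.5381
G1 X-6.58 Y6.58 E1.6511
G1 X-8.05 Y4.65 E1.7641
G1 X-8.86 Y2.71 E1.8619

At z = 7.56 mm: the sphere: section is a regular 24-gon, circumradius = √(r²−h²) = √(9.5²−1.94²) = 9.300; the cylinder at (4.5, 7): section is a regular 24-gon, circumradius r=9; After intersecting: the r=9 cylinder at (4.5, 7) partially overlaps the r=9.5 sphere; clipping to the common part keeps 114.04 mm² — 1 connected region; (whole slice rotated 45° about Z — lengths, areas and connectivity unchanged). The outline is a single polygon with 19 vertices. Extrusion per mm of travel: 0.4 × 0.28 / (π × 0.875²) = 0.046564. Accumulating E over each segment gives final E = 1.8619.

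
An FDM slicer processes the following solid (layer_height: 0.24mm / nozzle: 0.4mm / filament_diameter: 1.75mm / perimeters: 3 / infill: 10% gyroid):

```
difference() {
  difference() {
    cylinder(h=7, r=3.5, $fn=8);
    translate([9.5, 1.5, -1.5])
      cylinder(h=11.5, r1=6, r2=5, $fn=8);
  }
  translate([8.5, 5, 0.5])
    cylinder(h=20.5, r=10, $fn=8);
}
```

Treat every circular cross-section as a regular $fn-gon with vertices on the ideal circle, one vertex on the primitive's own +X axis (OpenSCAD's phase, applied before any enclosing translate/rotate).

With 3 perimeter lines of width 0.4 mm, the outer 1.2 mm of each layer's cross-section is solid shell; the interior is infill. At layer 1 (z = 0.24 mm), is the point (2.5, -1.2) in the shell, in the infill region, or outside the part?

At z = 0.24 mm: the r=3.5 cylinder gives a regular 8-gon of circumradius 3.5 (constant along its height); the cone at (9.5, 1.5): at t=0.151 of its height the radius interpolates to r₁+(r₂−r₁)t = 5.849, giving a regular 8-gon of that circumradius; After the difference (first − rest): starting from the r=3.5 cylinder, the cone at (9.5, 1.5) misses the remaining region (no effect) — 1 connected region; the cylinder at (8.5, 5) is absent (z outside [0.5, 21]); After the difference (first − rest): none of the subtracted shapes is present at this height, so the result so far is unchanged — 1 connected region. Overall, the cross-section is a single solid region. The nearest boundary edge runs (3.50, 0.00)→(2.47, -2.47); distance from the point to it = 0.46 mm. The point is inside the cross-section, 0.46 mm from the nearest boundary — within the 1.2 mm shell band (3 × 0.4).

shell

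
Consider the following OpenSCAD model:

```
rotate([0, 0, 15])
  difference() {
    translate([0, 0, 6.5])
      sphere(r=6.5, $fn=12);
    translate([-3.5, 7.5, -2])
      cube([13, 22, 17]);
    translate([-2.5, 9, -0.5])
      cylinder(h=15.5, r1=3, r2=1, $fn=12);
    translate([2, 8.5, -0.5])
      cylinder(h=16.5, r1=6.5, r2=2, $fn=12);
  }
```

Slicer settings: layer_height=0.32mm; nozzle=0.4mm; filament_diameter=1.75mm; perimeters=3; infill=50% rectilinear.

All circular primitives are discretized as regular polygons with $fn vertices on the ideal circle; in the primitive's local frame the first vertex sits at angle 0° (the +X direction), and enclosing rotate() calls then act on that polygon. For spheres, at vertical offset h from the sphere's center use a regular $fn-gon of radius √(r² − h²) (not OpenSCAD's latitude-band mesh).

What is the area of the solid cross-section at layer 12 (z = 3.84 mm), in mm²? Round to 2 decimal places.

95.38 mm²

At z = 3.84 mm: the r=6.5 sphere contributes a regular 12-gon of circumradius √(6.5²−2.66²) = 5.931 (area = (12/2)·5.931²·sin(360°/12) = 105.52 mm²); the cube at (-3.5, 7.5) is present — its section is the full 13×22 rectangle (area 286.00 mm²); the cone at (-2.5, 9) (r1=3→r2=1) has section circumradius 2.440 here — a regular 12-gon (area = (12/2)·2.440²·sin(360°/12) = 17.86 mm²); the cone at (2, 8.5): at t=0.263 of its height the radius interpolates to r₁+(r₂−r₁)t = 5.316, giving a regular 12-gon of that circumradius (area = (12/2)·5.316²·sin(360°/12) = 84.79 mm²); Taking the first minus the rest: starting from the r=6.5 sphere (105.52 mm²), the 13×22 cube at (-3.5, 7.5) misses the remaining region (no effect); the cone at (-2.5, 9) misses the remaining region (no effect); the cone at (2, 8.5) partially overlaps it — only the 10.14 mm² overlap (of its 84.79 mm²) is removed, clipping the outline — area = 95.38 mm²; (whole slice rotated 15° about Z — lengths, areas and connectivity unchanged). Overall, the cross-section is a single solid region. Net area = 95.38 mm².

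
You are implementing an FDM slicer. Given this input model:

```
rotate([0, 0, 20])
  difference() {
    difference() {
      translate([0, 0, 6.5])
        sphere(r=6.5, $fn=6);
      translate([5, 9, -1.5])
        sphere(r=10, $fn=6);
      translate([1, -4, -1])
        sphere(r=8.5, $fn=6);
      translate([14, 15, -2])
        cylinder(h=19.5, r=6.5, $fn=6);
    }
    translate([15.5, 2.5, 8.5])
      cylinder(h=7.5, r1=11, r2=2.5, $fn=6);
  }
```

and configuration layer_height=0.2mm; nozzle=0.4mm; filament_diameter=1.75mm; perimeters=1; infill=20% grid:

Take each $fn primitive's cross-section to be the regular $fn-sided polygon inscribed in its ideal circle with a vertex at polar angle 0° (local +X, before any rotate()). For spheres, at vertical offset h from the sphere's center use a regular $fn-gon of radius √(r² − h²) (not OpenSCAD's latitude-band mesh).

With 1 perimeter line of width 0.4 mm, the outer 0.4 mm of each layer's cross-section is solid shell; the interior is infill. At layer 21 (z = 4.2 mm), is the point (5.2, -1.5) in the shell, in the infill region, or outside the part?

outside

At z = 4.2 mm: the r=6.5 sphere contributes a regular 6-gon of circumradius √(6.5²−2.3²) = 6.079; the sphere at (5, 9): section is a regular 6-gon, circumradius = √(r²−h²) = √(10²−5.7²) = 8.216; the r=8.5 sphere at (1, -4) contributes a regular 6-gon of circumradius √(8.5²−5.2²) = 6.724; the cylinder at (14, 15): section is a regular 6-gon, circumradius r=6.5; Subtracting the remaining from the first: starting from the r=6.5 sphere, the r=10 sphere at (5, 9) partially overlaps it — only the 13.86 mm² overlap (of its 175.40 mm²) is removed, clipping the outline; the r=8.5 sphere at (1, -4) partially overlaps it — only the 58.92 mm² overlap (of its 117.46 mm²) is removed, clipping the outline; the r=6.5 cylinder at (14, 15) misses the remaining region (no effect) — 1 connected region; the cone at (15.5, 2.5) is absent (z outside [8.5, 16]); Subtracting the remaining from the first: none of the subtracted shapes is present at this height, so that combined region is unchanged — 1 connected region; (rotated 20° about Z; rotation is an isometry so areas/perimeters/island counts are preserved). Overall, the cross-section is a single solid region. Undo the 20° rotation: the query point maps to (4.373, -3.188) in the un-rotated model frame. The nearest boundary edge runs (6.08, 0.00)→(5.75, -0.58); distance from the point to it = 2.95 mm. The point is not inside any of the regions above, so it lies outside the cross-section (2.95 mm from the nearest boundary).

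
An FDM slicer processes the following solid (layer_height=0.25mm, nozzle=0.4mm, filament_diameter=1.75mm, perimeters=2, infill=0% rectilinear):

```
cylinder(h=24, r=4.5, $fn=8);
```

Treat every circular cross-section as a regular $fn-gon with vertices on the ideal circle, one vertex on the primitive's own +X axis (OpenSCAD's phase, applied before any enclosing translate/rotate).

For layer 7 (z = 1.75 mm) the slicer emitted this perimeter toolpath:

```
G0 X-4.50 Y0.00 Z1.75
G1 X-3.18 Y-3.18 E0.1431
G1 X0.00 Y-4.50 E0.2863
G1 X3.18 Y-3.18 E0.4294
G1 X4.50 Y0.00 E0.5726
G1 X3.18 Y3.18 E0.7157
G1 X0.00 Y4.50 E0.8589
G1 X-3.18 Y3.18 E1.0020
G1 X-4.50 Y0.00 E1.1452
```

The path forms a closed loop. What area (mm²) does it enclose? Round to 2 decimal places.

57.24 mm²

Apply the shoelace formula to the sequence of (X, Y) vertices; enclosed area = 57.24 mm².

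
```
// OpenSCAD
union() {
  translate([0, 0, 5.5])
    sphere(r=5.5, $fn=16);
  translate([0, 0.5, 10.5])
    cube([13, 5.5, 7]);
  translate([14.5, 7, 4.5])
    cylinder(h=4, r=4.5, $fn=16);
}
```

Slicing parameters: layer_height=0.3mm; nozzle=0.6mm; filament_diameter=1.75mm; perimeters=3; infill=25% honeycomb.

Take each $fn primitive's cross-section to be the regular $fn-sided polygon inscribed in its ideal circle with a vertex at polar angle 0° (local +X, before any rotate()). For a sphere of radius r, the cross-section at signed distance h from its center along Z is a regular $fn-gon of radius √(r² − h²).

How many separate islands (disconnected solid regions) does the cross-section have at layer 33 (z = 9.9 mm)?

1

At z = 9.9 mm: the r=5.5 sphere contributes a regular 16-gon of circumradius √(5.5²−4.4²) = 3.300; the cube at (0, 0.5) is absent (z outside [10.5, 17.5]); the cylinder at (14.5, 7) is absent (z outside [4.5, 8.5]); Taking the union: only the r=5.5 sphere is present, so the union is just that shape — 1 connected region. Overall, the cross-section is a single solid region. Island count = 1.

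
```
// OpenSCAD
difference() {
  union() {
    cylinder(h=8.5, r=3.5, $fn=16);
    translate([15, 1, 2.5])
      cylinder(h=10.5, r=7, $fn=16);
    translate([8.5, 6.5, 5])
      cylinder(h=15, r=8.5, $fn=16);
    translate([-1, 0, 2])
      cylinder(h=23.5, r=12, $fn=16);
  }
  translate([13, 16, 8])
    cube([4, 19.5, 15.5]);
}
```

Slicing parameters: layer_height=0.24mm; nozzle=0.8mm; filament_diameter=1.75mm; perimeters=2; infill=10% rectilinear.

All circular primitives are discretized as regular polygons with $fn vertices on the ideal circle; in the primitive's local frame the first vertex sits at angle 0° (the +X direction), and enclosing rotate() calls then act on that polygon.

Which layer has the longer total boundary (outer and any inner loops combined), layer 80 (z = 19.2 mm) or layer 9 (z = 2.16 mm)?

Layer 80 (z = 19.2): the cylinder is absent (z outside [0, 8.5]); the cylinder at (15, 1) is not intersected at this z (z outside [2.5, 13]); the r=8.5 cylinder at (8.5, 6.5) contributes a regular 16-gon of circumradius 8.5 (perimeter = 2·16·8.500·sin(180°/16) = 53.06 mm); the cylinder at (-1, 0): section is a regular 16-gon, circumradius r=12 (perimeter = 2·16·12.000·sin(180°/16) = 74.91 mm); Merging all regions: the regions partially overlap (shared area 99.08 mm²), so the edge portions inside another operand are dropped and the merged outline is re-measured after clipping — boundary = 89.64 mm; the cube at (13, 16) is present — its section is the full 4×19.5 rectangle (perimeter 47.00 mm); After the difference (first − rest): starting from the result so far, the 4×19.5 cube at (13, 16) misses the remaining region (no effect) — boundary = 89.64 mm. So its perimeter = 89.64 mm. Layer 9 (z = 2.16): the cylinder: section is a regular 16-gon, circumradius r=3.5 (perimeter = 2·16·3.500·sin(180°/16) = 21.85 mm); the cylinder at (15, 1) does not reach this height (z outside [2.5, 13]); the cylinder at (8.5, 6.5) is absent (z outside [5, 20]); the r=12 cylinder at (-1, 0) gives a regular 16-gon of circumradius 12 (constant along its height) (perimeter = 2·16·12.000·sin(180°/16) = 74.91 mm); Merging all regions: the r=3.5 cylinder lies entirely inside the r=12 cylinder at (-1, 0), so the union is just the r=12 cylinder at (-1, 0) — boundary = 74.91 mm; the cube at (13, 16) is absent (z outside [8, 23.5]); Subtracting the remaining from the first: none of the subtracted shapes is present at this height, so the result so far is unchanged — boundary = 74.91 mm. So its perimeter = 74.91 mm. Layer 80 is larger (89.64 vs 74.91 mm).

layer 80 (z = 19.2 mm)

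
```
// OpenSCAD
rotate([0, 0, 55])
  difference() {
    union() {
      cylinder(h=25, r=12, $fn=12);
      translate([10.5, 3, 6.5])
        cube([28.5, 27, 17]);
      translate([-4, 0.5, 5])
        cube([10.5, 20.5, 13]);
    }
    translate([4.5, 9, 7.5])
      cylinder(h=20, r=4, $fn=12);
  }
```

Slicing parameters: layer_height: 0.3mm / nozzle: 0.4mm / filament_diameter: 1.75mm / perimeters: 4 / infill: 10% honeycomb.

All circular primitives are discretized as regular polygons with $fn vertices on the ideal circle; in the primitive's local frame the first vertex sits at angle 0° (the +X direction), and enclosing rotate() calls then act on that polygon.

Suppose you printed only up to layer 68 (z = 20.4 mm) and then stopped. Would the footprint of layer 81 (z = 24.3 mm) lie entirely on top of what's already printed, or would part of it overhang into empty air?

Compare the two slices. At z = 20.4: the r=12 cylinder contributes a regular 12-gon of circumradius 12 (area = (12/2)·12.000²·sin(360°/12) = 432.00 mm²); the cube at (10.5, 3) (footprint 28.5×27) is included at this height (area 769.50 mm²); the cube at (-4, 0.5) does not reach this height (z outside [5, 18]); Combining (union): the regions partially overlap — summed areas 1201.50 mm² minus the doubly-counted overlap 0.90 mm² gives 1200.60 mm² — area = 1200.60 mm²; the r=4 cylinder at (4.5, 9) contributes a regular 12-gon of circumradius 4 (area = (12/2)·4.000²·sin(360°/12) = 48.00 mm²); Taking the first minus the rest: starting from that combined region (1200.60 mm²), the r=4 cylinder at (4.5, 9) partially overlaps it — only the 35.03 mm² overlap (of its 48.00 mm²) is removed, clipping the outline — area = 1165.57 mm²; (rotated 55° about Z; rotation is an isometry so areas/perimeters/island counts are preserved). At z = 24.3: the cylinder: section is a regular 12-gon, circumradius r=12 (area = (12/2)·12.000²·sin(360°/12) = 432.00 mm²); the cube at (10.5, 3) is not intersected at this z (z outside [6.5, 23.5]); the cube at (-4, 0.5) does not reach this height (z outside [5, 18]); Combining (union): only the r=12 cylinder is present, so the union is just that shape — area = 432.00 mm²; the cylinder at (4.5, 9): section is a regular 12-gon, circumradius r=4 (area = (12/2)·4.000²·sin(360°/12) = 48.00 mm²); Subtracting the remaining from the first: starting from that combined region (432.00 mm²), the r=4 cylinder at (4.5, 9) partially overlaps it — only the 35.03 mm² overlap (of its 48.00 mm²) is removed, clipping the outline — area = 396.97 mm²; (whole slice rotated 55° about Z — lengths, areas and connectivity unchanged). Checking containment: the cross-section at z = 24.3 is a subset of the cross-section at z = 20.4.

entirely on top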